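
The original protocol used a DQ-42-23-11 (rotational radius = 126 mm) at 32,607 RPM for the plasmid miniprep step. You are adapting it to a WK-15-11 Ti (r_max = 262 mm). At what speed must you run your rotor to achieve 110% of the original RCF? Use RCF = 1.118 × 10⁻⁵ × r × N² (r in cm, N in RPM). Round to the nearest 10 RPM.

Original rotor: r = 126 mm = 12.6 cm
RCF_original = 1.118 × 10⁻⁵ × 12.6 × (32607)² = 1.118 × 10⁻⁵ × 12.6 × 1,063,216,449 ≈ 149,773.2 × g
Target RCF = 1.1 × 149,773.2 ≈ 164,750.5 × g
Your rotor: r = 262 mm = 26.2 cm
164,750.5 = 1.118 × 10⁻⁵ × 26.2 × N²
N² = 164,750.5 / (29.2916 × 10⁻⁵) = 562,449,644
N ≈ √562,449,644 ≈ 23,716.0

≈ 23720 RPM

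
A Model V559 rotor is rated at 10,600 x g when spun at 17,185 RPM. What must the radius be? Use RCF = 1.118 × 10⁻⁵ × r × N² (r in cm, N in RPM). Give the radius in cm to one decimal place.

3.2 cm

10600 = 1.118 × 10⁻⁵ × r × (17185)²
r = 10600 / (1.118 × 10⁻⁵ × 295,324,225) = 10600 / 3301.725 ≈ 3.210 cm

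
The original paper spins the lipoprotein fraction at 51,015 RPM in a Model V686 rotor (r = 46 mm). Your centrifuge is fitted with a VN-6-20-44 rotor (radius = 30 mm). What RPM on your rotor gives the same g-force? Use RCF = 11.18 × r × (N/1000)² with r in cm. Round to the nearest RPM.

Original rotor: r = 46 mm = 4.6 cm
RCF_original = 11.18 × 4.6 × (51.015)² = 11.18 × 4.6 × 2,602.530225 ≈ 133,842.9 × g
Your rotor: r = 30 mm = 3.0 cm
133,842.9 = 11.18 × 3 × (N/1000)²
(N/1000)² = 133,842.9 / 33.54 = 3990.546
N = 1000 × √3990.546 ≈ 63,170.8

63171 RPM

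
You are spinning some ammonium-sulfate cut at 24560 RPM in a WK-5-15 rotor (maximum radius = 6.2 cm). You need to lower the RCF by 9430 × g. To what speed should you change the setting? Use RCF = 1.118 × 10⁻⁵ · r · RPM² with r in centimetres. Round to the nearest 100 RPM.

N₂ ≈ 21600 RPM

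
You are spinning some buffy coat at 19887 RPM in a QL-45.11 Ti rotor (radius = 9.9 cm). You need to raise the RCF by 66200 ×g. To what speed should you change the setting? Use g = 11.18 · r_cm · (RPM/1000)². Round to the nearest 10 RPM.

31520 RPM

Current RCF = 11.18 × 9.9 × (19.887)² = 11.18 × 9.9 × 395.492769 ≈ 43,773.9 × g
Target RCF = 43,773.9 + 66,200 = 109,973.9 × g
(N/1000)² = 109,973.9 / 110.682 = 993.6024
N = 1000 × √993.6024 ≈ 31,521.5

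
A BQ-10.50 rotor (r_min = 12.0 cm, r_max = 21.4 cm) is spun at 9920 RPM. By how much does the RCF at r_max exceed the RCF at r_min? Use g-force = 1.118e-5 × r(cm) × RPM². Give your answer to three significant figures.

≈ 10300 x g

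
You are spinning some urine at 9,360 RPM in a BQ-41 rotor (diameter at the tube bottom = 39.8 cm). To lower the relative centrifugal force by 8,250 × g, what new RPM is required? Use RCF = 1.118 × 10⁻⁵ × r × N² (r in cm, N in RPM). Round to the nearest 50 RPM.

7100 RPM

r = 39.8 / 2 = 19.9 cm
Current RCF = 1.118 × 10⁻⁵ × 19.9 × (9360)² = 1.118 × 10⁻⁵ × 19.9 × 87,609,600 ≈ 19,491.6 × g
Target RCF = 19,491.6 − 8,250 = 11,241.6 × g
N² = 11,241.6 / (22.2482 × 10⁻⁵) = 50,528,133
N ≈ √50,528,133 ≈ 7,108.3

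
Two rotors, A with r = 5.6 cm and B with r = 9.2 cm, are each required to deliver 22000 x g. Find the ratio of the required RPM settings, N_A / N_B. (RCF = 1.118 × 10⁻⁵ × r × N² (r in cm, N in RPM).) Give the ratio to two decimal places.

At fixed RCF, N ∝ 1/√r, so N_A/N_B = √(r_B/r_A) = √(9.2/5.6) = √1.642857 = 1.2817.

1.28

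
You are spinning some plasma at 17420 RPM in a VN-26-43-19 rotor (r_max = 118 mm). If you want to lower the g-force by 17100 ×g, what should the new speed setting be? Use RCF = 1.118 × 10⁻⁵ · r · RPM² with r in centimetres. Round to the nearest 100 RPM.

r = 118 mm = 11.8 cm
Current RCF = 1.118 × 10⁻⁵ × 11.8 × (17420)² = 1.118 × 10⁻⁵ × 11.8 × 303,456,400 ≈ 40,033.2 × g
Target RCF = 40,033.2 − 17,100 = 22,933.2 × g
N² = 22,933.2 / (13.1924 × 10⁻⁵) = 173,836,451
N ≈ √173,836,451 ≈ 13,184.7

13200 RPM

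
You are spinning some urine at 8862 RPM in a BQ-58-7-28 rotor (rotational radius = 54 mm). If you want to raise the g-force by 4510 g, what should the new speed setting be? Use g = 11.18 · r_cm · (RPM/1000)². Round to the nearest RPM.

N₂ ≈ 12379 RPM

r = 54 mm = 5.4 cm
Current RCF = 11.18 × 5.4 × (8.862)² = 11.18 × 5.4 × 78.535044 ≈ 4,741.3 × g
Target RCF = 4,741.3 + 4,510 = 9,251.3 × g
(N/1000)² = 9,251.3 / 60.372 = 153.2383
N = 1000 × √153.2383 ≈ 12,378.9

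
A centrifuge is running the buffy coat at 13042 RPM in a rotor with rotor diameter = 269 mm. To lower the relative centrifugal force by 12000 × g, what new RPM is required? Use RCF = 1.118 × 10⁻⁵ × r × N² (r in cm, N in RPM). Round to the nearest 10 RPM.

≈ 9500 RPM

r = 269 mm / 2 = 134.5 mm = 13.45 cm
Current RCF = 1.118 × 10⁻⁵ × 13.45 × (13042)² = 1.118 × 10⁻⁵ × 13.45 × 170,093,764 ≈ 25,577.2 × g
Target RCF = 25,577.2 − 12,000 = 13,577.2 × g
N² = 13,577.2 / (15.0371 × 10⁻⁵) = 90,291,346
N ≈ √90,291,346 ≈ 9,502.2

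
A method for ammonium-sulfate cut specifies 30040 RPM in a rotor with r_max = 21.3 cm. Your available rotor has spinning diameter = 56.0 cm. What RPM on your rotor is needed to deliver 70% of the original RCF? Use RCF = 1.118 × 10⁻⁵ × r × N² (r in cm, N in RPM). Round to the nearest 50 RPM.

21900 RPM

RCF = 1.118 × 10⁻⁵ × r × N²
RCF_original = 1.118 × 10⁻⁵ × 21.3 × (30040)² = 1.118 × 10⁻⁵ × 21.3 × 902,401,600 ≈ 214,892.5 × g
Target RCF = 0.7 × 214,892.5 ≈ 150,424.8 × g
Your rotor: r = 56.0 / 2 = 28 cm
150,424.8 = 1.118 × 10⁻⁵ × 28 × N²
N² = 150,424.8 / (31.304 × 10⁻⁵) = 480,529,006
N ≈ √480,529,006 ≈ 21,921.0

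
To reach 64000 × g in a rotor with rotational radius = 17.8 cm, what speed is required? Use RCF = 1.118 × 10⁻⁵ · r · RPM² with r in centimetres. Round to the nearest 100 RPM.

≈ 17900 RPM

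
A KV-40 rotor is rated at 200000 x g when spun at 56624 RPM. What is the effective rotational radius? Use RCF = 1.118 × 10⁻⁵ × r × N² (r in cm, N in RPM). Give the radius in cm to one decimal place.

5.6 cm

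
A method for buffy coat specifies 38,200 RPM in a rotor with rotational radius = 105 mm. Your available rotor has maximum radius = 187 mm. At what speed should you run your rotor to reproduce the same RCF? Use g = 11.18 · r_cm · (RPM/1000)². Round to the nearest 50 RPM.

≈ 28600 RPM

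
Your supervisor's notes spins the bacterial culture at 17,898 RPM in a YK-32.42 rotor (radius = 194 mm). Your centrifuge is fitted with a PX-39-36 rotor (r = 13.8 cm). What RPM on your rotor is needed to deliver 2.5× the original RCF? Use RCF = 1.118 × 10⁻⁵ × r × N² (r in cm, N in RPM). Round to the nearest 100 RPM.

≈ 33600 RPM

Original rotor: r = 194 mm = 19.4 cm
RCF_original = 1.118 × 10⁻⁵ × 19.4 × (17898)² = 1.118 × 10⁻⁵ × 19.4 × 320,338,404 ≈ 69,478.8 × g
Target RCF = 2.5 × 69,478.8 ≈ 173,697 × g
173,697 = 1.118 × 10⁻⁵ × 13.8 × N²
N² = 173,697 / (15.4284 × 10⁻⁵) = 1,125,826,398
N ≈ √1,125,826,398 ≈ 33,553.3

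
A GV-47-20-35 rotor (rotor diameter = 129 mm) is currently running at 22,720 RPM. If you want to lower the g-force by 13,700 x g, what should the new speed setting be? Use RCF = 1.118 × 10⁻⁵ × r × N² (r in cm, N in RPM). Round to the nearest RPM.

≈ 18061 RPM

r = 129 mm / 2 = 64.5 mm = 6.45 cm
Current RCF = 1.118 × 10⁻⁵ × 6.45 × (22720)² = 1.118 × 10⁻⁵ × 6.45 × 516,198,400 ≈ 37,223.6 × g
Target RCF = 37,223.6 − 13,700 = 23,523.6 × g
N² = 23,523.6 / (7.2111 × 10⁻⁵) = 326,213,754
N ≈ √326,213,754 ≈ 18,061.4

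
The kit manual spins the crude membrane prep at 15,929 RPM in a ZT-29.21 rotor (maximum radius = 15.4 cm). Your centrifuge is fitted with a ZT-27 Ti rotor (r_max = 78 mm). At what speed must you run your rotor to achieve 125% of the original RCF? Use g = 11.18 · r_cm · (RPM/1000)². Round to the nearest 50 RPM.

RCF = 11.18 × r × (N/1000)²
RCF_original = 11.18 × 15.4 × (15.929)² = 11.18 × 15.4 × 253.733041 ≈ 43,685.7 × g
Target RCF = 1.25 × 43,685.7 ≈ 54,607.1 × g
Your rotor: r = 78 mm = 7.8 cm
54,607.1 = 11.18 × 7.8 × (N/1000)²
(N/1000)² = 54,607.1 / 87.204 = 626.1995
N = 1000 × √626.1995 ≈ 25,024.0

≈ 25000 RPM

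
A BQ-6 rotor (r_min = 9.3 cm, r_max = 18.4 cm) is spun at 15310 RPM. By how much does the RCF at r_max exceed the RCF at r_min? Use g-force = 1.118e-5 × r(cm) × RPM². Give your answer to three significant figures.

ΔRCF ≈ 23800 ×g

RCF_max = 1.118 × 10⁻⁵ × 18.4 × (15310)² = 1.118 × 10⁻⁵ × 18.4 × 234,396,100 ≈ 48,218.1 × g
RCF_min = 1.118 × 10⁻⁵ × 9.3 × (15310)² = 1.118 × 10⁻⁵ × 9.3 × 234,396,100 ≈ 24,371.1 × g
ΔRCF = 48,218.1 − 24,371.1 = 23,847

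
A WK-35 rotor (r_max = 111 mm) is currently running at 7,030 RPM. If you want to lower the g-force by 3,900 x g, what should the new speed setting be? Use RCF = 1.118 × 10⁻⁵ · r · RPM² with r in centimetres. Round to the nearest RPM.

≈ 4242 RPM

r = 111 mm = 11.1 cm
Current RCF = 1.118 × 10⁻⁵ × 11.1 × (7030)² = 1.118 × 10⁻⁵ × 11.1 × 49,420,900 ≈ 6,133 × g
Target RCF = 6,133 − 3,900 = 2,233 × g
N² = 2,233 / (12.4098 × 10⁻⁵) = 17,993,844
N ≈ √17,993,844 ≈ 4,241.9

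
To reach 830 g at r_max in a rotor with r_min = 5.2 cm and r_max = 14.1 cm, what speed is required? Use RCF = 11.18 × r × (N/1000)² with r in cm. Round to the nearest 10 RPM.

Use r_max = 14.1 cm.
830 = 11.18 × 14.1 × (N/1000)²
(N/1000)² = 830 / 157.638 = 5.265228
N = 1000 × √5.265228 ≈ 2,294.6

2290 RPM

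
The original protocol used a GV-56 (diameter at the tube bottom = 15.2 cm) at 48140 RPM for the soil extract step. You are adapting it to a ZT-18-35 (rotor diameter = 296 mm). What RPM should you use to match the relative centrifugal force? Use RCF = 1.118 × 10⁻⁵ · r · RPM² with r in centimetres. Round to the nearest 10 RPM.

34500 RPM

Original rotor: r = 15.2 / 2 = 7.6 cm
RCF = 1.118 × 10⁻⁵ × r × N²
RCF_original = 1.118 × 10⁻⁵ × 7.6 × (48140)² = 1.118 × 10⁻⁵ × 7.6 × 2,317,459,600 ≈ 196,909.9 × g
Your rotor: r = 296 mm / 2 = 148 mm = 14.8 cm
196,909.9 = 1.118 × 10⁻⁵ × 14.8 × N²
N² = 196,909.9 / (16.5464 × 10⁻⁵) = 1,190,046,778
N ≈ √1,190,046,778 ≈ 34,497.1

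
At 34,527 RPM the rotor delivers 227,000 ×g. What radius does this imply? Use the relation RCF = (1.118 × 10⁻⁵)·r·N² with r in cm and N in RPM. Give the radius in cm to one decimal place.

17.0 cm

227000 = 1.118 × 10⁻⁵ × r × (34527)²
r = 227000 / (1.118 × 10⁻⁵ × 1,192,113,729) = 227000 / 13327.83 ≈ 17.032 cm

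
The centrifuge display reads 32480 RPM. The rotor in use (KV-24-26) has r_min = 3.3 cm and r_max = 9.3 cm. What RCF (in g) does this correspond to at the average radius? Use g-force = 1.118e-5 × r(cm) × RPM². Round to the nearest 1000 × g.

≈ 74000 g

r_avg = (3.3 + 9.3) / 2 = 6.3 cm
RCF = 1.118 × 10⁻⁵ × 6.3 × (32480)² = 1.118 × 10⁻⁵ × 6.3 × 1,054,950,400 ≈ 74,304.4 × g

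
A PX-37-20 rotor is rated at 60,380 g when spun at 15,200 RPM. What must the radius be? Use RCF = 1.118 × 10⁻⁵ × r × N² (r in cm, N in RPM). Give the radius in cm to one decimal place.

RCF = 1.118 × 10⁻⁵ × r × N²
60380 = 1.118 × 10⁻⁵ × r × (15200)²
r = 60380 / (1.118 × 10⁻⁵ × 231,040,000) = 60380 / 2583.027 ≈ 23.376 cm

r ≈ 23.4 cm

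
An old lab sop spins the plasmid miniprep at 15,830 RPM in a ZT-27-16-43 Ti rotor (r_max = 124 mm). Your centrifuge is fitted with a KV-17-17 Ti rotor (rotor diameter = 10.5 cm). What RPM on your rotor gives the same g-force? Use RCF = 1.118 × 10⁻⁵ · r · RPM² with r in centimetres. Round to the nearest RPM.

≈ 24328 RPM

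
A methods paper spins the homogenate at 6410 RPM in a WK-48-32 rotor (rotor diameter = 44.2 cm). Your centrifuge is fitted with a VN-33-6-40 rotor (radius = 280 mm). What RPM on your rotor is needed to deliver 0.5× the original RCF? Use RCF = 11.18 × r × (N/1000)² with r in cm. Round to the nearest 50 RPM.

≈ 4050 RPM

Original rotor: r = 44.2 / 2 = 22.1 cm
RCF = 11.18 × r × (N/1000)²
RCF_original = 11.18 × 22.1 × (6.41)² = 11.18 × 22.1 × 41.0881 ≈ 10,152 × g
Target RCF = 0.5 × 10,152 ≈ 5,076 × g
Your rotor: r = 280 mm = 28.0 cm
5,076 = 11.18 × 28 × (N/1000)²
(N/1000)² = 5,076 / 313.04 = 16.21518
N = 1000 × √16.21518 ≈ 4,026.8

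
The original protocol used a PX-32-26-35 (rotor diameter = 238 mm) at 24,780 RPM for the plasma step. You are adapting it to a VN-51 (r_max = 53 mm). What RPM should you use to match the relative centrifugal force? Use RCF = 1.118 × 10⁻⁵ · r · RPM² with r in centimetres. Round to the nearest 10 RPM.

≈ 37130 RPM

Original rotor: r = 238 mm / 2 = 119 mm = 11.9 cm
RCF_original = 1.118 × 10⁻⁵ × 11.9 × (24780)² = 1.118 × 10⁻⁵ × 11.9 × 614,048,400 ≈ 81,694.2 × g
Your rotor: r = 53 mm = 5.3 cm
81,694.2 = 1.118 × 10⁻⁵ × 5.3 × N²
N² = 81,694.2 / (5.9254 × 10⁻⁵) = 1,378,711,986
N ≈ √1,378,711,986 ≈ 37,131.0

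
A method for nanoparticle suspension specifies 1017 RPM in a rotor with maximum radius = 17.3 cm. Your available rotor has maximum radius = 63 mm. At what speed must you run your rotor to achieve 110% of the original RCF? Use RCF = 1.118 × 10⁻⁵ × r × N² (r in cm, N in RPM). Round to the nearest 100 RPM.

RCF = 1.118 × 10⁻⁵ × r × N²
RCF_original = 1.118 × 10⁻⁵ × 17.3 × (1017)² = 1.118 × 10⁻⁵ × 17.3 × 1,034,289 ≈ 200 × g
Target RCF = 1.1 × 200 ≈ 220 × g
Your rotor: r = 63 mm = 6.3 cm
220 = 1.118 × 10⁻⁵ × 6.3 × N²
N² = 220 / (7.0434 × 10⁻⁵) = 3,123,491
N ≈ √3,123,491 ≈ 1,767.3

1800 RPM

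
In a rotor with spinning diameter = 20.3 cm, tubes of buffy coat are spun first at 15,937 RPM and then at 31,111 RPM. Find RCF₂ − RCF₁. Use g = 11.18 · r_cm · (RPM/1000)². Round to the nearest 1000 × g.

81000 x g

r = 20.3 / 2 = 10.15 cm
RCF₁ = 11.18 × 10.15 × (15.937)² = 11.18 × 10.15 × 253.987969 ≈ 28,821.8 × g
RCF₂ = 11.18 × 10.15 × (31.111)² = 11.18 × 10.15 × 967.894321 ≈ 109,833.7 × g
Increase = 109,833.7 − 28,821.8 = 81,011.9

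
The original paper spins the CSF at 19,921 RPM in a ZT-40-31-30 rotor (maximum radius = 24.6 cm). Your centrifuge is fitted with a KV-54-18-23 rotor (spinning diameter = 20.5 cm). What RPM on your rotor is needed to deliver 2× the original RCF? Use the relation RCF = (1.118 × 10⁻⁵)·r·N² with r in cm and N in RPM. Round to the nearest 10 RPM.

RCF = 1.118 × 10⁻⁵ × r × N²
RCF_original = 1.118 × 10⁻⁵ × 24.6 × (19921)² = 1.118 × 10⁻⁵ × 24.6 × 396,846,241 ≈ 109,143.8 × g
Target RCF = 2 × 109,143.8 ≈ 218,287.6 × g
Your rotor: r = 20.5 / 2 = 10.25 cm
218,287.6 = 1.118 × 10⁻⁵ × 10.25 × N²
N² = 218,287.6 / (11.4595 × 10⁻⁵) = 1,904,861,469
N ≈ √1,904,861,469 ≈ 43,644.7

≈ 43640 RPM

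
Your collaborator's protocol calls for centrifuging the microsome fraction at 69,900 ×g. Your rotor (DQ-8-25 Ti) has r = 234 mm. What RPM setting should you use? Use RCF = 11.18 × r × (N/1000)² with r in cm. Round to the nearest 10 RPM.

16350 RPM

r = 234 mm = 23.4 cm
69,900 = 11.18 × 23.4 × (N/1000)²
(N/1000)² = 69,900 / 261.612 = 267.1896
N = 1000 × √267.1896 ≈ 16,345.9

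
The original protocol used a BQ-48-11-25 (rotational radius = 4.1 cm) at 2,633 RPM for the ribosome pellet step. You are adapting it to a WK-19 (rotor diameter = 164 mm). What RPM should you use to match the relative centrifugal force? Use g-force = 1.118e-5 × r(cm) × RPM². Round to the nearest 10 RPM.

≈ 1860 RPM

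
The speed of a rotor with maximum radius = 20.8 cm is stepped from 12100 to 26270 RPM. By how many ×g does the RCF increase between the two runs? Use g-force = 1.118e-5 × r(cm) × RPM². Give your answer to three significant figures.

126000 ×g

RCF₁ = 1.118 × 10⁻⁵ × 20.8 × (12100)² = 1.118 × 10⁻⁵ × 20.8 × 146,410,000 ≈ 34,046.8 × g
RCF₂ = 1.118 × 10⁻⁵ × 20.8 × (26270)² = 1.118 × 10⁻⁵ × 20.8 × 690,112,900 ≈ 160,481.6 × g
Increase = 160,481.6 − 34,046.8 = 126,434.8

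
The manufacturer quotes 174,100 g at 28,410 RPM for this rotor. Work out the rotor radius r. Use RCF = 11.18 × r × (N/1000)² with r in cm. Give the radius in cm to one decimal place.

RCF = 11.18 × r × (N/1000)²
174100 = 11.18 × r × (28.41)²
r = 174100 / (11.18 × 807.1281) = 174100 / 9023.692 ≈ 19.294 cm

r ≈ 19.3 cm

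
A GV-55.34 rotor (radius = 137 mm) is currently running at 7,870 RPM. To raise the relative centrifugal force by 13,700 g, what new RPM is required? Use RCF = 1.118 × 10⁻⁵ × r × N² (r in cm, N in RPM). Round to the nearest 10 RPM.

12300 RPM

r = 137 mm = 13.7 cm
Current RCF = 1.118 × 10⁻⁵ × 13.7 × (7870)² = 1.118 × 10⁻⁵ × 13.7 × 61,936,900 ≈ 9,486.6 × g
Target RCF = 9,486.6 + 13,700 = 23,186.6 × g
N² = 23,186.6 / (15.3166 × 10⁻⁵) = 151,382,161
N ≈ √151,382,161 ≈ 12,303.7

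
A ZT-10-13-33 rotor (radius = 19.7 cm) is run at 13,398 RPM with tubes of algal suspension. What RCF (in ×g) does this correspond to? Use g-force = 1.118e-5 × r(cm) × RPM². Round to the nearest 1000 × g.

RCF = 1.118 × 10⁻⁵ × r × N²
RCF = 1.118 × 10⁻⁵ × 19.7 × (13398)² = 1.118 × 10⁻⁵ × 19.7 × 179,506,404 ≈ 39,535.6 × g

RCF ≈ 40000 ×g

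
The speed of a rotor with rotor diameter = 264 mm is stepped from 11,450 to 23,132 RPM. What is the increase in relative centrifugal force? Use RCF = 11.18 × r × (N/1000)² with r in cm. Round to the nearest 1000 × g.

r = 264 mm / 2 = 132 mm = 13.2 cm
RCF₁ = 11.18 × 13.2 × (11.45)² = 11.18 × 13.2 × 131.1025 ≈ 19,347.6 × g
RCF₂ = 11.18 × 13.2 × (23.132)² = 11.18 × 13.2 × 535.089424 ≈ 78,966.4 × g
Increase = 78,966.4 − 19,347.6 = 59,618.8

≈ 60000 ×g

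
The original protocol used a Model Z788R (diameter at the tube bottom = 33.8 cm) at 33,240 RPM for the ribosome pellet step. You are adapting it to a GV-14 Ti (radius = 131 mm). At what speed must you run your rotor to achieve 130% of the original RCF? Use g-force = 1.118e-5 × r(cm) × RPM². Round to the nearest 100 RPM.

≈ 43000 RPM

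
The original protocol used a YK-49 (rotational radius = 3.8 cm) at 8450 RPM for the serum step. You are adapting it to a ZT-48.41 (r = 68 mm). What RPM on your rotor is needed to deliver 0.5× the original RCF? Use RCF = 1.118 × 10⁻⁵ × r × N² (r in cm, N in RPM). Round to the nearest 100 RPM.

4500 RPM

RCF_original = 1.118 × 10⁻⁵ × 3.8 × (8450)² = 1.118 × 10⁻⁵ × 3.8 × 71,402,500 ≈ 3,033.5 × g
Target RCF = 0.5 × 3,033.5 ≈ 1,516.8 × g
Your rotor: r = 68 mm = 6.8 cm
1,516.8 = 1.118 × 10⁻⁵ × 6.8 × N²
N² = 1,516.8 / (7.6024 × 10⁻⁵) = 19,951,594
N ≈ √19,951,594 ≈ 4,466.7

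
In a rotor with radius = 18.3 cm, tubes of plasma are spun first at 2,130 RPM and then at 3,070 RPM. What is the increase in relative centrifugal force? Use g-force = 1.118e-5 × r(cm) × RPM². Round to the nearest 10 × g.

1000 × g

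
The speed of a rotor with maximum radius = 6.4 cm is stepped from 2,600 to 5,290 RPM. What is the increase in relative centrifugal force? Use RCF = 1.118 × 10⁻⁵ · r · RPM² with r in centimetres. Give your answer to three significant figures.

RCF₁ = 1.118 × 10⁻⁵ × 6.4 × (2600)² = 1.118 × 10⁻⁵ × 6.4 × 6,760,000 ≈ 483.7 × g
RCF₂ = 1.118 × 10⁻⁵ × 6.4 × (5290)² = 1.118 × 10⁻⁵ × 6.4 × 27,984,100 ≈ 2,002.3 × g
Increase = 2,002.3 − 483.7 = 1,518.6

≈ 1520 x g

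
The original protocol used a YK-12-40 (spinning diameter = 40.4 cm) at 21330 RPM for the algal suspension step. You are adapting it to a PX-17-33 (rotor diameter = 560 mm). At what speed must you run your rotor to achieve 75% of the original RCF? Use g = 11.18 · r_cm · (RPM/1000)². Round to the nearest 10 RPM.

Original rotor: r = 40.4 / 2 = 20.2 cm
RCF_original = 11.18 × 20.2 × (21.33)² = 11.18 × 20.2 × 454.9689 ≈ 102,748.4 × g
Target RCF = 0.75 × 102,748.4 ≈ 77,061.3 × g
Your rotor: r = 560 mm / 2 = 280 mm = 28 cm
77,061.3 = 11.18 × 28 × (N/1000)²
(N/1000)² = 77,061.3 / 313.04 = 246.1708
N = 1000 × √246.1708 ≈ 15,689.8

≈ 15690 RPM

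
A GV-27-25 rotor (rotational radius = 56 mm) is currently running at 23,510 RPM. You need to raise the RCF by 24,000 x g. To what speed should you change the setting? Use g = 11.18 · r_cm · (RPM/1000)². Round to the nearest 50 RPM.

r = 56 mm = 5.6 cm
Current RCF = 11.18 × 5.6 × (23.51)² = 11.18 × 5.6 × 552.7201 ≈ 34,604.7 × g
Target RCF = 34,604.7 + 24,000 = 58,604.7 × g
(N/1000)² = 58,604.7 / 62.608 = 936.0577
N = 1000 × √936.0577 ≈ 30,595.1

30600 RPM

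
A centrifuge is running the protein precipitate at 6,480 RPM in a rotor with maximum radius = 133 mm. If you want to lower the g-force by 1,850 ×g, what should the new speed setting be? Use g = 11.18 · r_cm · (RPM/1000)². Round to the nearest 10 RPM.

r = 133 mm = 13.3 cm
Current RCF = 11.18 × 13.3 × (6.48)² = 11.18 × 13.3 × 41.9904 ≈ 6,243.7 × g
Target RCF = 6,243.7 − 1,850 = 4,393.7 × g
(N/1000)² = 4,393.7 / 148.694 = 29.5486
N = 1000 × √29.5486 ≈ 5,435.9

≈ 5440 RPM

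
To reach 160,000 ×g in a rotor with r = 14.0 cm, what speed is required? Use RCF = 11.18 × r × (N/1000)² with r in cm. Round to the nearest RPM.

31972 RPM

160,000 = 11.18 × 14 × (N/1000)²
(N/1000)² = 160,000 / 156.52 = 1022.234
N = 1000 × √1022.234 ≈ 31,972.4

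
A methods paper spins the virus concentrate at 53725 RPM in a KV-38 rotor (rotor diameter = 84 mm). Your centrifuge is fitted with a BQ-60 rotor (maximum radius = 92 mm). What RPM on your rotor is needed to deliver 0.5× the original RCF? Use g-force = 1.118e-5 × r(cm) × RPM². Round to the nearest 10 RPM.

Original rotor: r = 84 mm / 2 = 42 mm = 4.2 cm
RCF_original = 1.118 × 10⁻⁵ × 4.2 × (53725)² = 1.118 × 10⁻⁵ × 4.2 × 2,886,375,625 ≈ 135,532.7 × g
Target RCF = 0.5 × 135,532.7 ≈ 67,766.4 × g
Your rotor: r = 92 mm = 9.2 cm
67,766.4 = 1.118 × 10⁻⁵ × 9.2 × N²
N² = 67,766.4 / (10.2856 × 10⁻⁵) = 658,847,321
N ≈ √658,847,321 ≈ 25,668.0

≈ 25670 RPM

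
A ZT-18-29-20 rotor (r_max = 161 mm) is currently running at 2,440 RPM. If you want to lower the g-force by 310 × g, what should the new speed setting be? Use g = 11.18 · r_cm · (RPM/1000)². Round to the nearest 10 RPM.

r = 161 mm = 16.1 cm
Current RCF = 11.18 × 16.1 × (2.44)² = 11.18 × 16.1 × 5.9536 ≈ 1,071.6 × g
Target RCF = 1,071.6 − 310 = 761.6 × g
(N/1000)² = 761.6 / 179.998 = 4.231158
N = 1000 × √4.231158 ≈ 2,057.0

N₂ ≈ 2060 RPM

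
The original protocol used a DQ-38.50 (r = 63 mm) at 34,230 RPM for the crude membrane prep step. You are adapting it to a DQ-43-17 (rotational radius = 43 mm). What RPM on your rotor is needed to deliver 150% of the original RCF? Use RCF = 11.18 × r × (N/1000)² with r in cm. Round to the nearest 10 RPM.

50740 RPM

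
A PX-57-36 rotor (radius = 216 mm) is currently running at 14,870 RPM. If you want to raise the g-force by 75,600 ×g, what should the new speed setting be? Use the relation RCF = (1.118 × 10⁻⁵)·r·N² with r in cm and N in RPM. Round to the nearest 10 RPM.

r = 216 mm = 21.6 cm
Current RCF = 1.118 × 10⁻⁵ × 21.6 × (14870)² = 1.118 × 10⁻⁵ × 21.6 × 221,116,900 ≈ 53,397.1 × g
Target RCF = 53,397.1 + 75,600 = 128,997.1 × g
N² = 128,997.1 / (24.1488 × 10⁻⁵) = 534,176,025
N ≈ √534,176,025 ≈ 23,112.2

23110 RPM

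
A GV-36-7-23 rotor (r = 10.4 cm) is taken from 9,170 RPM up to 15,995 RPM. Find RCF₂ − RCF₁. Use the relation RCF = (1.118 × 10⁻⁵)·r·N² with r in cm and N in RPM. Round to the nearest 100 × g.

RCF₁ = 1.118 × 10⁻⁵ × 10.4 × (9170)² = 1.118 × 10⁻⁵ × 10.4 × 84,088,900 ≈ 9,777.2 × g
RCF₂ = 1.118 × 10⁻⁵ × 10.4 × (15995)² = 1.118 × 10⁻⁵ × 10.4 × 255,840,025 ≈ 29,747 × g
Increase = 29,747 − 9,777.2 = 19,969.8

20000 x g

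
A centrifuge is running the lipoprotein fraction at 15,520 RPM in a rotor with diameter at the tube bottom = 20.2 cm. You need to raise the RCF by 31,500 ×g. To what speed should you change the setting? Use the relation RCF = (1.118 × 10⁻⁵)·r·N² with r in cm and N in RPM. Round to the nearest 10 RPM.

≈ 22800 RPM

r = 20.2 / 2 = 10.1 cm
Current RCF = 1.118 × 10⁻⁵ × 10.1 × (15520)² = 1.118 × 10⁻⁵ × 10.1 × 240,870,400 ≈ 27,198.6 × g
Target RCF = 27,198.6 + 31,500 = 58,698.6 × g
N² = 58,698.6 / (11.2918 × 10⁻⁵) = 519,833,862
N ≈ √519,833,862 ≈ 22,799.9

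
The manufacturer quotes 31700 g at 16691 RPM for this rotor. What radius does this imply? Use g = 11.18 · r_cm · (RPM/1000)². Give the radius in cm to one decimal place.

r ≈ 10.2 cm

RCF = 11.18 × r × (N/1000)²
31700 = 11.18 × r × (16.691)²
r = 31700 / (11.18 × 278.589481) = 31700 / 3114.63 ≈ 10.178 cm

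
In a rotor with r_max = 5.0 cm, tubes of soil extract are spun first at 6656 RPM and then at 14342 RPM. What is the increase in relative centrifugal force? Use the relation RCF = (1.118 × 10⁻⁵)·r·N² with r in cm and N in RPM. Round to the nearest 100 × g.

9000 × g

RCF₁ = 1.118 × 10⁻⁵ × 5 × (6656)² = 1.118 × 10⁻⁵ × 5 × 44,302,336 ≈ 2,476.5 × g
RCF₂ = 1.118 × 10⁻⁵ × 5 × (14342)² = 1.118 × 10⁻⁵ × 5 × 205,692,964 ≈ 11,498.2 × g
Increase = 11,498.2 − 2,476.5 = 9,021.7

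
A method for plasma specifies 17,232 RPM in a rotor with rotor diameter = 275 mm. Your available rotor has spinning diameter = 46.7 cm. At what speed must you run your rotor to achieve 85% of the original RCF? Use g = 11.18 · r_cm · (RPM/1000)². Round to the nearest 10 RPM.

≈ 12190 RPM

Original rotor: r = 275 mm / 2 = 137.5 mm = 13.75 cm
RCF_original = 11.18 × 13.75 × (17.232)² = 11.18 × 13.75 × 296.941824 ≈ 45,647.4 × g
Target RCF = 0.85 × 45,647.4 ≈ 38,800.3 × g
Your rotor: r = 46.7 / 2 = 23.35 cm
38,800.3 = 11.18 × 23.35 × (N/1000)²
(N/1000)² = 38,800.3 / 261.053 = 148.63
N = 1000 × √148.63 ≈ 12,191.4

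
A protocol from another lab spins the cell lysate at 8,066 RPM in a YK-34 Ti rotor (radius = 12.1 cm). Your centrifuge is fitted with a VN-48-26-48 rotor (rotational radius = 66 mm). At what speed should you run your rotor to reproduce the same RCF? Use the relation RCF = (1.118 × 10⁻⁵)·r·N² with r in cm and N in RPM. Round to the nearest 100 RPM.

10900 RPM

RCF_original = 1.118 × 10⁻⁵ × 12.1 × (8066)² = 1.118 × 10⁻⁵ × 12.1 × 65,060,356 ≈ 8,801.2 × g
Your rotor: r = 66 mm = 6.6 cm
8,801.2 = 1.118 × 10⁻⁵ × 6.6 × N²
N² = 8,801.2 / (7.3788 × 10⁻⁵) = 119,276,847
N ≈ √119,276,847 ≈ 10,921.4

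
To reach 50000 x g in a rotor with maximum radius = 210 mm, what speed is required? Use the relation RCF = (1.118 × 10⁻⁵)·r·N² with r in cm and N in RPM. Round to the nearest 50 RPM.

r = 210 mm = 21.0 cm
RCF = 1.118 × 10⁻⁵ × r × N²
50,000 = 1.118 × 10⁻⁵ × 21 × N²
N² = 50,000 / (23.478 × 10⁻⁵) = 212,965,329
N ≈ √212,965,329 ≈ 14,593.3

≈ 14600 RPM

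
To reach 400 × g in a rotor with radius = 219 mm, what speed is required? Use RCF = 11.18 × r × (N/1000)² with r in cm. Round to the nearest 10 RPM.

N ≈ 1280 RPM

r = 219 mm = 21.9 cm
400 = 11.18 × 21.9 × (N/1000)²
(N/1000)² = 400 / 244.842 = 1.633707
N = 1000 × √1.633707 ≈ 1,278.2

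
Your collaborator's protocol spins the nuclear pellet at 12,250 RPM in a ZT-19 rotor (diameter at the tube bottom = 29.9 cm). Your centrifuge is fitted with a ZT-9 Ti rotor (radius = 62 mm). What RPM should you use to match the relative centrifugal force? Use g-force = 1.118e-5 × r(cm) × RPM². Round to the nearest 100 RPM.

Original rotor: r = 29.9 / 2 = 14.95 cm
RCF_original = 1.118 × 10⁻⁵ × 14.95 × (12250)² = 1.118 × 10⁻⁵ × 14.95 × 150,062,500 ≈ 25,081.6 × g
Your rotor: r = 62 mm = 6.2 cm
25,081.6 = 1.118 × 10⁻⁵ × 6.2 × N²
N² = 25,081.6 / (6.9316 × 10⁻⁵) = 361,844,307
N ≈ √361,844,307 ≈ 19,022.2

≈ 19000 RPM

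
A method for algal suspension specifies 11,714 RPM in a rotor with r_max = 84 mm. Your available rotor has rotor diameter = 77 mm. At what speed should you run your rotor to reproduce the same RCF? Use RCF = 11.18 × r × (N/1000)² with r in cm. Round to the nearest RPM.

17303 RPM

Original rotor: r = 84 mm = 8.4 cm
RCF_original = 11.18 × 8.4 × (11.714)² = 11.18 × 8.4 × 137.217796 ≈ 12,886.4 × g
Your rotor: r = 77 mm / 2 = 38.5 mm = 3.85 cm
12,886.4 = 11.18 × 3.85 × (N/1000)²
(N/1000)² = 12,886.4 / 43.043 = 299.3843
N = 1000 × √299.3843 ≈ 17,302.7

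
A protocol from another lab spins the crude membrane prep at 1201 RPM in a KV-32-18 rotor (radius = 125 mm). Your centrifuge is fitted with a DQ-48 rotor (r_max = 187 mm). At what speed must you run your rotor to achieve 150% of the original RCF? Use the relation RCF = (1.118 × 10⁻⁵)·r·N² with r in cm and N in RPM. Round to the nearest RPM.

1203 RPM

Original rotor: r = 125 mm = 12.5 cm
RCF_original = 1.118 × 10⁻⁵ × 12.5 × (1201)² = 1.118 × 10⁻⁵ × 12.5 × 1,442,401 ≈ 201.6 × g
Target RCF = 1.5 × 201.6 ≈ 302.4 × g
Your rotor: r = 187 mm = 18.7 cm
302.4 = 1.118 × 10⁻⁵ × 18.7 × N²
N² = 302.4 / (20.9066 × 10⁻⁵) = 1,446,433
N ≈ √1,446,433 ≈ 1,202.7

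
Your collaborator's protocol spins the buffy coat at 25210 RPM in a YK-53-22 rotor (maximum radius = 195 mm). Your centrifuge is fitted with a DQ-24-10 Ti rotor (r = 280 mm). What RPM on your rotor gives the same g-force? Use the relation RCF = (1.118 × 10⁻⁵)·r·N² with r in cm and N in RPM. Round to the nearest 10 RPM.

21040 RPM

Original rotor: r = 195 mm = 19.5 cm
RCF_original = 1.118 × 10⁻⁵ × 19.5 × (25210)² = 1.118 × 10⁻⁵ × 19.5 × 635,544,100 ≈ 138,555 × g
Your rotor: r = 280 mm = 28.0 cm
138,555 = 1.118 × 10⁻⁵ × 28 × N²
N² = 138,555 / (31.304 × 10⁻⁵) = 442,611,168
N ≈ √442,611,168 ≈ 21,038.3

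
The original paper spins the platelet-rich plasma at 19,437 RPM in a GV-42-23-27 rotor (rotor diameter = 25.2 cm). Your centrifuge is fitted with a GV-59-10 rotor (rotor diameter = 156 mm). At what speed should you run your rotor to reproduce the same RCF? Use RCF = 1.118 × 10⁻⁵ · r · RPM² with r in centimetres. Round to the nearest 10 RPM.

≈ 24700 RPM

Original rotor: r = 25.2 / 2 = 12.6 cm
RCF_original = 1.118 × 10⁻⁵ × 12.6 × (19437)² = 1.118 × 10⁻⁵ × 12.6 × 377,796,969 ≈ 53,219.5 × g
Your rotor: r = 156 mm / 2 = 78 mm = 7.8 cm
53,219.5 = 1.118 × 10⁻⁵ × 7.8 × N²
N² = 53,219.5 / (8.7204 × 10⁻⁵) = 610,287,372
N ≈ √610,287,372 ≈ 24,704.0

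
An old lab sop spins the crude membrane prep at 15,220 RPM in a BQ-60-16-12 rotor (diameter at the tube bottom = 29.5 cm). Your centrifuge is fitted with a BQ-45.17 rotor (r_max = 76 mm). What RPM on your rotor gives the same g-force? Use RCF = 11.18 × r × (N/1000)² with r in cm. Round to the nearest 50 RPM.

21200 RPM

Original rotor: r = 29.5 / 2 = 14.75 cm
RCF = 11.18 × r × (N/1000)²
RCF_original = 11.18 × 14.75 × (15.22)² = 11.18 × 14.75 × 231.6484 ≈ 38,200 × g
Your rotor: r = 76 mm = 7.6 cm
38,200 = 11.18 × 7.6 × (N/1000)²
(N/1000)² = 38,200 / 84.968 = 449.581
N = 1000 × √449.581 ≈ 21,203.3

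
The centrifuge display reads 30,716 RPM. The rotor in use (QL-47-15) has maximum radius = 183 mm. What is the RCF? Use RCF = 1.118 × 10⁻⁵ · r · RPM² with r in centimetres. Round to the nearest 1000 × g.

193000 ×g

r = 183 mm = 18.3 cm
RCF = 1.118 × 10⁻⁵ × 18.3 × (30716)² = 1.118 × 10⁻⁵ × 18.3 × 943,472,656 ≈ 193,028.8 × g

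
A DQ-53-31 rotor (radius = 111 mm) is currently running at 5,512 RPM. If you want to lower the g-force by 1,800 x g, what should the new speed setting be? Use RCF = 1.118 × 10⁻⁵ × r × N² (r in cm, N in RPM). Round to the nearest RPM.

r = 111 mm = 11.1 cm
Current RCF = 1.118 × 10⁻⁵ × 11.1 × (5512)² = 1.118 × 10⁻⁵ × 11.1 × 30,382,144 ≈ 3,770.4 × g
Target RCF = 3,770.4 − 1,800 = 1,970.4 × g
N² = 1,970.4 / (12.4098 × 10⁻⁵) = 15,877,774
N ≈ √15,877,774 ≈ 3,984.7

≈ 3985 RPM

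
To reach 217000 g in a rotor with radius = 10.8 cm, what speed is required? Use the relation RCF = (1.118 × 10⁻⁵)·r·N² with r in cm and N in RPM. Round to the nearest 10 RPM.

N ≈ 42390 RPM

217,000 = 1.118 × 10⁻⁵ × 10.8 × N²
N² = 217,000 / (12.0744 × 10⁻⁵) = 1,797,190,751
N ≈ √1,797,190,751 ≈ 42,393.3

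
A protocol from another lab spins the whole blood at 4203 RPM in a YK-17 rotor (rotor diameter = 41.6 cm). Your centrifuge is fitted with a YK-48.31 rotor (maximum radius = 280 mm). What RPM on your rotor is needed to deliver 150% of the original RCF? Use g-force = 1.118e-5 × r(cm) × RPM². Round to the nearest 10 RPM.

4440 RPM

Original rotor: r = 41.6 / 2 = 20.8 cm
RCF_original = 1.118 × 10⁻⁵ × 20.8 × (4203)² = 1.118 × 10⁻⁵ × 20.8 × 17,665,209 ≈ 4,107.9 × g
Target RCF = 1.5 × 4,107.9 ≈ 6,161.8 × g
Your rotor: r = 280 mm = 28.0 cm
6,161.8 = 1.118 × 10⁻⁵ × 28 × N²
N² = 6,161.8 / (31.304 × 10⁻⁵) = 19,683,746
N ≈ √19,683,746 ≈ 4,436.6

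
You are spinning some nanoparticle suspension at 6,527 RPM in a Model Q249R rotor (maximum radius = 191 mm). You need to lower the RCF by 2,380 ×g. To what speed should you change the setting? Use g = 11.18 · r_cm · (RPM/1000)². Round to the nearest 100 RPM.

N₂ ≈ 5600 RPM

r = 191 mm = 19.1 cm
Current RCF = 11.18 × 19.1 × (6.527)² = 11.18 × 19.1 × 42.601729 ≈ 9,097.1 × g
Target RCF = 9,097.1 − 2,380 = 6,717.1 × g
(N/1000)² = 6,717.1 / 213.538 = 31.45623
N = 1000 × √31.45623 ≈ 5,608.6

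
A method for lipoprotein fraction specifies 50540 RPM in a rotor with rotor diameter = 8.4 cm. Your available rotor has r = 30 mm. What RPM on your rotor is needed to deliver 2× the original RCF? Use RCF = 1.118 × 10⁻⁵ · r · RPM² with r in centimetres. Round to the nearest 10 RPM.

≈ 84570 RPM

Original rotor: r = 8.4 / 2 = 4.2 cm
RCF_original = 1.118 × 10⁻⁵ × 4.2 × (50540)² = 1.118 × 10⁻⁵ × 4.2 × 2,554,291,600 ≈ 119,939.3 × g
Target RCF = 2 × 119,939.3 ≈ 239,878.6 × g
Your rotor: r = 30 mm = 3.0 cm
239,878.6 = 1.118 × 10⁻⁵ × 3 × N²
N² = 239,878.6 / (3.354 × 10⁻⁵) = 7,152,015,504
N ≈ √7,152,015,504 ≈ 84,569.6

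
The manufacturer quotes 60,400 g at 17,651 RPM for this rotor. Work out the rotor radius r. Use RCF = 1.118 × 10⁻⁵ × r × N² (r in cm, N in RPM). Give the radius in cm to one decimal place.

60400 = 1.118 × 10⁻⁵ × r × (17651)²
r = 60400 / (1.118 × 10⁻⁵ × 311,557,801) = 60400 / 3483.216 ≈ 17.340 cm

≈ 17.3 cm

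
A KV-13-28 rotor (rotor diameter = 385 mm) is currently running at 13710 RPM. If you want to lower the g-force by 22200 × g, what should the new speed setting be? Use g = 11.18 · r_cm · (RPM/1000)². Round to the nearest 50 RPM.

≈ 9200 RPM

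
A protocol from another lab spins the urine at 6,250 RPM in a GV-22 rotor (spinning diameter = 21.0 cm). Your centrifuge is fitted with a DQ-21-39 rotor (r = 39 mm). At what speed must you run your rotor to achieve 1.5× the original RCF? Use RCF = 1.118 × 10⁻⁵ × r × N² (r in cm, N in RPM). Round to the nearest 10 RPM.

≈ 12560 RPM

Original rotor: r = 21.0 / 2 = 10.5 cm
RCF = 1.118 × 10⁻⁵ × r × N²
RCF_original = 1.118 × 10⁻⁵ × 10.5 × (6250)² = 1.118 × 10⁻⁵ × 10.5 × 39,062,500 ≈ 4,585.5 × g
Target RCF = 1.5 × 4,585.5 ≈ 6,878.2 × g
Your rotor: r = 39 mm = 3.9 cm
6,878.2 = 1.118 × 10⁻⁵ × 3.9 × N²
N² = 6,878.2 / (4.3602 × 10⁻⁵) = 157,749,645
N ≈ √157,749,645 ≈ 12,559.8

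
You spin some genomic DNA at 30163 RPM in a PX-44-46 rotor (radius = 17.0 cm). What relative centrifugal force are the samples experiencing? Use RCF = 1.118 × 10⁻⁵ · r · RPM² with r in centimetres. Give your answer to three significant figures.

≈ 173000 g

RCF = 1.118 × 10⁻⁵ × r × N²
RCF = 1.118 × 10⁻⁵ × 17 × (30163)² = 1.118 × 10⁻⁵ × 17 × 909,806,569 ≈ 172,917.8 × g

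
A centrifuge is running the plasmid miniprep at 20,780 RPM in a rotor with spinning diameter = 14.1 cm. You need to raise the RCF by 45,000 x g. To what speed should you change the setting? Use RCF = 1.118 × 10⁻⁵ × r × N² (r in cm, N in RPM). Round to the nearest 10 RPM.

N₂ ≈ 31670 RPM

r = 14.1 / 2 = 7.05 cm
Current RCF = 1.118 × 10⁻⁵ × 7.05 × (20780)² = 1.118 × 10⁻⁵ × 7.05 × 431,808,400 ≈ 34,034.7 × g
Target RCF = 34,034.7 + 45,000 = 79,034.7 × g
N² = 79,034.7 / (7.8819 × 10⁻⁵) = 1,002,736,650
N ≈ √1,002,736,650 ≈ 31,666.0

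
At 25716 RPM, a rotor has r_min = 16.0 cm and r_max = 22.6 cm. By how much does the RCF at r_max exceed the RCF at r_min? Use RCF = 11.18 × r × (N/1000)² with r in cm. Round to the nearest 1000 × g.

49000 ×g

RCF_max = 11.18 × 22.6 × (25.716)² = 11.18 × 22.6 × 661.312656 ≈ 167,092.5 × g
RCF_min = 11.18 × 16 × (25.716)² = 11.18 × 16 × 661.312656 ≈ 118,295.6 × g
ΔRCF = 167,092.5 − 118,295.6 = 48,796.9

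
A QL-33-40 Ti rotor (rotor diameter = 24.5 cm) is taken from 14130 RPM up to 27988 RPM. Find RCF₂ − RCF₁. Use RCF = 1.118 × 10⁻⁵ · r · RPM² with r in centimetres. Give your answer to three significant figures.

r = 24.5 / 2 = 12.25 cm
RCF₁ = 1.118 × 10⁻⁵ × 12.25 × (14130)² = 1.118 × 10⁻⁵ × 12.25 × 199,656,900 ≈ 27,344 × g
RCF₂ = 1.118 × 10⁻⁵ × 12.25 × (27988)² = 1.118 × 10⁻⁵ × 12.25 × 783,328,144 ≈ 107,280.7 × g
Increase = 107,280.7 − 27,344 = 79,936.7

79900 g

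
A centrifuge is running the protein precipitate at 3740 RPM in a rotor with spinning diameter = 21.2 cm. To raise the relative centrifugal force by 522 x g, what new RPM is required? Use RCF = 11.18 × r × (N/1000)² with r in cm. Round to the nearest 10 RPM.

4290 RPM

r = 21.2 / 2 = 10.6 cm
Current RCF = 11.18 × 10.6 × (3.74)² = 11.18 × 10.6 × 13.9876 ≈ 1,657.6 × g
Target RCF = 1,657.6 + 522 = 2,179.6 × g
(N/1000)² = 2,179.6 / 118.508 = 18.39201
N = 1000 × √18.39201 ≈ 4,288.6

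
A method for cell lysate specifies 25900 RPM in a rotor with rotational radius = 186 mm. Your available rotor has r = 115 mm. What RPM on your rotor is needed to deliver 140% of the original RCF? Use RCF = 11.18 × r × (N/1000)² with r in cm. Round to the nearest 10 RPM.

38970 RPM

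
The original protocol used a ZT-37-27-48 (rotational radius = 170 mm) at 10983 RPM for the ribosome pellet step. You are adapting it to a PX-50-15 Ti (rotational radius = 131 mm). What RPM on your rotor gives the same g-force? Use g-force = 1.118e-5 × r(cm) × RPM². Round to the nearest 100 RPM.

≈ 12500 RPM

Original rotor: r = 170 mm = 17.0 cm
RCF = 1.118 × 10⁻⁵ × r × N²
RCF_original = 1.118 × 10⁻⁵ × 17 × (10983)² = 1.118 × 10⁻⁵ × 17 × 120,626,289 ≈ 22,926.2 × g
Your rotor: r = 131 mm = 13.1 cm
22,926.2 = 1.118 × 10⁻⁵ × 13.1 × N²
N² = 22,926.2 / (14.6458 × 10⁻⁵) = 156,537,710
N ≈ √156,537,710 ≈ 12,511.5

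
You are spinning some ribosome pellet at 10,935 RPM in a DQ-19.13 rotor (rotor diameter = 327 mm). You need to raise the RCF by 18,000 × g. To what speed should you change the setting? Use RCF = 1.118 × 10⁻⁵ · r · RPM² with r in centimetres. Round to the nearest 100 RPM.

≈ 14800 RPM

r = 327 mm / 2 = 163.5 mm = 16.35 cm
Current RCF = 1.118 × 10⁻⁵ × 16.35 × (10935)² = 1.118 × 10⁻⁵ × 16.35 × 119,574,225 ≈ 21,857.3 × g
Target RCF = 21,857.3 + 18,000 = 39,857.3 × g
N² = 39,857.3 / (18.2793 × 10⁻⁵) = 218,046,096
N ≈ √218,046,096 ≈ 14,766.4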